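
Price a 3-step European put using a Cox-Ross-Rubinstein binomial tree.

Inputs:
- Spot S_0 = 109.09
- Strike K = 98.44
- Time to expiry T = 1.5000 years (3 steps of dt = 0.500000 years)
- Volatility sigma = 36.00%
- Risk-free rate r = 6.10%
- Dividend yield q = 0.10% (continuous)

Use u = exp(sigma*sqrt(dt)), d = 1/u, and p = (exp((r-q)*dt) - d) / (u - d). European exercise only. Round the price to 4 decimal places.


Answer: Price = V(0,0) = 10.3504

Derivation:
dt = T/N = 0.500000
u = exp(sigma*sqrt(dt)) = 1.289892; d = 1/u = 0.775259
p = (exp((r-q)*dt) - d) / (u - d) = 0.495879
Discount per step: exp(-r*dt) = 0.969960
Stock lattice S(k, i) with i counting down-moves:
  k=0: S(0,0) = 109.0900
  k=1: S(1,0) = 140.7143; S(1,1) = 84.5730
  k=2: S(2,0) = 181.5063; S(2,1) = 109.0900; S(2,2) = 65.5659
  k=3: S(3,0) = 234.1235; S(3,1) = 140.7143; S(3,2) = 84.5730; S(3,3) = 50.8306
Terminal payoffs V(N, i) = max(K - S_T, 0):
  V(3,0) = 0.000000; V(3,1) = 0.000000; V(3,2) = 13.867024; V(3,3) = 47.609432
Backward induction: V(k, i) = exp(-r*dt) * [p * V(k+1, i) + (1-p) * V(k+1, i+1)].
  V(2,0) = exp(-r*dt) * [p*0.000000 + (1-p)*0.000000] = 0.000000
  V(2,1) = exp(-r*dt) * [p*0.000000 + (1-p)*13.867024] = 6.780661
  V(2,2) = exp(-r*dt) * [p*13.867024 + (1-p)*47.609432] = 29.949740
  V(1,0) = exp(-r*dt) * [p*0.000000 + (1-p)*6.780661] = 3.315590
  V(1,1) = exp(-r*dt) * [p*6.780661 + (1-p)*29.949740] = 17.906130
  V(0,0) = exp(-r*dt) * [p*3.315590 + (1-p)*17.906130] = 10.350436


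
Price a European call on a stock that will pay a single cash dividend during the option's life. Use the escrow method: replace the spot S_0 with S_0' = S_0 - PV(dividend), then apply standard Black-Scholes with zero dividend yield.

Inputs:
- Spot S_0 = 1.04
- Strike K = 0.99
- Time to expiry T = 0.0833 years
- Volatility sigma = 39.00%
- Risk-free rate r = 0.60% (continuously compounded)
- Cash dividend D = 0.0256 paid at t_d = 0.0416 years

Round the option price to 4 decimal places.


Answer: Price = 0.0585

Derivation:
PV(D) = D * exp(-r * t_d) = 0.0256 * 0.99975043 = 0.02559361
S_0' = S_0 - PV(D) = 1.0400 - 0.02559361 = 1.01440639
d1 = (ln(S_0'/K) + (r + sigma^2/2)*T) / (sigma*sqrt(T)) = 0.27708322
d2 = d1 - sigma*sqrt(T) = 0.16452243
exp(-rT) = 0.99950032
N(d1) = 0.60914190; N(d2) = 0.56534006
C = S_0' * N(d1) - K * exp(-rT) * N(d2) = 1.01440639 * 0.60914190 - 0.9900 * 0.99950032 * 0.56534006 = 0.0585


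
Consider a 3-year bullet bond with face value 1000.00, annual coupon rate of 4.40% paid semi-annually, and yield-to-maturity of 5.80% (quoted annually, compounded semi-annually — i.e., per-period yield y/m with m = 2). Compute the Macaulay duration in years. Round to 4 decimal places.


Coupon per period c = face * coupon_rate / m = 22.000000
Periods per year m = 2; per-period yield y/m = 0.029000
Number of cashflows N = 6
Cashflows (t years, CF_t, discount factor 1/(1+y/m)^(m*t), PV):
  t = 0.5000: CF_t = 22.000000, DF = 0.971817, PV = 21.379981
  t = 1.0000: CF_t = 22.000000, DF = 0.944429, PV = 20.777435
  t = 1.5000: CF_t = 22.000000, DF = 0.917812, PV = 20.191871
  t = 2.0000: CF_t = 22.000000, DF = 0.891946, PV = 19.622809
  t = 2.5000: CF_t = 22.000000, DF = 0.866808, PV = 19.069785
  t = 3.0000: CF_t = 1022.000000, DF = 0.842379, PV = 860.911774
Price P = sum_t PV_t = 961.953655
Macaulay numerator sum_t t * PV_t:
  t * PV_t at t = 0.5000: 10.689990
  t * PV_t at t = 1.0000: 20.777435
  t * PV_t at t = 1.5000: 30.287806
  t * PV_t at t = 2.0000: 39.245618
  t * PV_t at t = 2.5000: 47.674464
  t * PV_t at t = 3.0000: 2582.735321
Macaulay duration D = (sum_t t * PV_t) / P = 2731.410635 / 961.953655 = 2.839441

Answer: Macaulay duration = 2.8394 years


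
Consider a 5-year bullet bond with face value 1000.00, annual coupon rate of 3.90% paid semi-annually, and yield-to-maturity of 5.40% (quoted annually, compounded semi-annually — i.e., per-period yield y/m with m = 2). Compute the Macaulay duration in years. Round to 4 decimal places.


Answer: Macaulay duration = 4.5737 years

Derivation:
Coupon per period c = face * coupon_rate / m = 19.500000
Periods per year m = 2; per-period yield y/m = 0.027000
Number of cashflows N = 10
Cashflows (t years, CF_t, discount factor 1/(1+y/m)^(m*t), PV):
  t = 0.5000: CF_t = 19.500000, DF = 0.973710, PV = 18.987342
  t = 1.0000: CF_t = 19.500000, DF = 0.948111, PV = 18.488161
  t = 1.5000: CF_t = 19.500000, DF = 0.923185, PV = 18.002105
  t = 2.0000: CF_t = 19.500000, DF = 0.898914, PV = 17.528826
  t = 2.5000: CF_t = 19.500000, DF = 0.875282, PV = 17.067991
  t = 3.0000: CF_t = 19.500000, DF = 0.852270, PV = 16.619270
  t = 3.5000: CF_t = 19.500000, DF = 0.829864, PV = 16.182347
  t = 4.0000: CF_t = 19.500000, DF = 0.808047, PV = 15.756910
  t = 4.5000: CF_t = 19.500000, DF = 0.786803, PV = 15.342659
  t = 5.0000: CF_t = 1019.500000, DF = 0.766118, PV = 781.057117
Price P = sum_t PV_t = 935.032728
Macaulay numerator sum_t t * PV_t:
  t * PV_t at t = 0.5000: 9.493671
  t * PV_t at t = 1.0000: 18.488161
  t * PV_t at t = 1.5000: 27.003157
  t * PV_t at t = 2.0000: 35.057653
  t * PV_t at t = 2.5000: 42.669976
  t * PV_t at t = 3.0000: 49.857811
  t * PV_t at t = 3.5000: 56.638214
  t * PV_t at t = 4.0000: 63.027641
  t * PV_t at t = 4.5000: 69.041963
  t * PV_t at t = 5.0000: 3905.285586
Macaulay duration D = (sum_t t * PV_t) / P = 4276.563833 / 935.032728 = 4.573705


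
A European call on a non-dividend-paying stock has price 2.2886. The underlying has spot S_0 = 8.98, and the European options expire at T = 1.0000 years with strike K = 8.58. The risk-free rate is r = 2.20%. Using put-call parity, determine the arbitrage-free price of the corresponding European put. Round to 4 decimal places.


Put-call parity: C - P = S_0 * exp(-qT) - K * exp(-rT).
S_0 * exp(-qT) = 8.9800 * 1.00000000 = 8.98000000
K * exp(-rT) = 8.5800 * 0.97824024 = 8.39330122
P = C - S*exp(-qT) + K*exp(-rT)
P = 2.2886 - 8.98000000 + 8.39330122 = 1.7019

Answer: Put price = 1.7019


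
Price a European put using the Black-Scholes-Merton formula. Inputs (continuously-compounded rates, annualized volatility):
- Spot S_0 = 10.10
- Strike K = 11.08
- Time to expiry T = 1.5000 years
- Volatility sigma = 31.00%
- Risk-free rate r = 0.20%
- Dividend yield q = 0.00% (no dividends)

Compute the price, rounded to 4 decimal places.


Answer: Price = 2.1089

Derivation:
d1 = (ln(S/K) + (r - q + 0.5*sigma^2) * T) / (sigma * sqrt(T)) = -0.04617488
d2 = d1 - sigma * sqrt(T) = -0.42584579
exp(-rT) = 0.99700450; exp(-qT) = 1.00000000
P = K * exp(-rT) * N(-d2) - S_0 * exp(-qT) * N(-d1)
N(-d1) = 0.51841457; N(-d2) = 0.66488989
P = 11.0800 * 0.99700450 * 0.66488989 - 10.1000 * 1.00000000 * 0.51841457 = 2.1089


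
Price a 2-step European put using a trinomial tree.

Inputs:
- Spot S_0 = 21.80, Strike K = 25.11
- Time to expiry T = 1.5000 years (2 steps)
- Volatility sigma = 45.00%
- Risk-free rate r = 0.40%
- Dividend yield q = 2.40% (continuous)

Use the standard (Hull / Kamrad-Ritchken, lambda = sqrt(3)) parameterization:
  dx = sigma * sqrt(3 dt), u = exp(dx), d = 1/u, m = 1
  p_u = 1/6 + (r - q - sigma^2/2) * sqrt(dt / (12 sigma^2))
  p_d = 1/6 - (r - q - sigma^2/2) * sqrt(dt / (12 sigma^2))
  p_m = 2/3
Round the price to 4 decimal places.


dt = T/N = 0.750000; dx = sigma*sqrt(3*dt) = 0.675000
u = exp(dx) = 1.964033; d = 1/u = 0.509156
p_u = 0.099306, p_m = 0.666667, p_d = 0.234028
Discount per step: exp(-r*dt) = 0.997004
Stock lattice S(k, j) with j the centered position index:
  k=0: S(0,+0) = 21.8000
  k=1: S(1,-1) = 11.0996; S(1,+0) = 21.8000; S(1,+1) = 42.8159
  k=2: S(2,-2) = 5.6514; S(2,-1) = 11.0996; S(2,+0) = 21.8000; S(2,+1) = 42.8159; S(2,+2) = 84.0919
Terminal payoffs V(N, j) = max(K - S_T, 0):
  V(2,-2) = 19.458562; V(2,-1) = 14.010390; V(2,+0) = 3.310000; V(2,+1) = 0.000000; V(2,+2) = 0.000000
Backward induction: V(k, j) = exp(-r*dt) * [p_u * V(k+1, j+1) + p_m * V(k+1, j) + p_d * V(k+1, j-1)]
  V(1,-1) = exp(-r*dt) * [p_u*3.310000 + p_m*14.010390 + p_d*19.458562] = 14.180201
  V(1,+0) = exp(-r*dt) * [p_u*0.000000 + p_m*3.310000 + p_d*14.010390] = 5.469055
  V(1,+1) = exp(-r*dt) * [p_u*0.000000 + p_m*0.000000 + p_d*3.310000] = 0.772312
  V(0,+0) = exp(-r*dt) * [p_u*0.772312 + p_m*5.469055 + p_d*14.180201] = 7.020200

Answer: Price = V(0,0) = 7.0202


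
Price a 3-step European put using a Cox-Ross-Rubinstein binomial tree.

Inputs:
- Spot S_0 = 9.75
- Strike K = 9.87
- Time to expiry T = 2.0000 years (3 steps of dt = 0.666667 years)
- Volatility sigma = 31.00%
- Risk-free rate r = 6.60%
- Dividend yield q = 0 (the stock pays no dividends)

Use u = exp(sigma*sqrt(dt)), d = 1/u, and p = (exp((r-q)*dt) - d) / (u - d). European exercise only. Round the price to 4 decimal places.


Answer: Price = V(0,0) = 1.2149

Derivation:
dt = T/N = 0.666667
u = exp(sigma*sqrt(dt)) = 1.288030; d = 1/u = 0.776379
p = (exp((r-q)*dt) - d) / (u - d) = 0.524973
Discount per step: exp(-r*dt) = 0.956954
Stock lattice S(k, i) with i counting down-moves:
  k=0: S(0,0) = 9.7500
  k=1: S(1,0) = 12.5583; S(1,1) = 7.5697
  k=2: S(2,0) = 16.1755; S(2,1) = 9.7500; S(2,2) = 5.8770
  k=3: S(3,0) = 20.8345; S(3,1) = 12.5583; S(3,2) = 7.5697; S(3,3) = 4.5627
Terminal payoffs V(N, i) = max(K - S_T, 0):
  V(3,0) = 0.000000; V(3,1) = 0.000000; V(3,2) = 2.300301; V(3,3) = 5.307250
Backward induction: V(k, i) = exp(-r*dt) * [p * V(k+1, i) + (1-p) * V(k+1, i+1)].
  V(2,0) = exp(-r*dt) * [p*0.000000 + (1-p)*0.000000] = 0.000000
  V(2,1) = exp(-r*dt) * [p*0.000000 + (1-p)*2.300301] = 1.045668
  V(2,2) = exp(-r*dt) * [p*2.300301 + (1-p)*5.307250] = 3.568177
  V(1,0) = exp(-r*dt) * [p*0.000000 + (1-p)*1.045668] = 0.475338
  V(1,1) = exp(-r*dt) * [p*1.045668 + (1-p)*3.568177] = 2.147334
  V(0,0) = exp(-r*dt) * [p*0.475338 + (1-p)*2.147334] = 1.214931


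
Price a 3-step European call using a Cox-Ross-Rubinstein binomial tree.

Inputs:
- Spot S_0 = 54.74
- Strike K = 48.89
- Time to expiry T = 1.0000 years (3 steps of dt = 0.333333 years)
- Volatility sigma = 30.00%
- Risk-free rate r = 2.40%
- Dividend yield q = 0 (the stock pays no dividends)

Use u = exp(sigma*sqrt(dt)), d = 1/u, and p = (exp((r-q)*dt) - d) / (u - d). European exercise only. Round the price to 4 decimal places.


dt = T/N = 0.333333
u = exp(sigma*sqrt(dt)) = 1.189110; d = 1/u = 0.840965
p = (exp((r-q)*dt) - d) / (u - d) = 0.479878
Discount per step: exp(-r*dt) = 0.992032
Stock lattice S(k, i) with i counting down-moves:
  k=0: S(0,0) = 54.7400
  k=1: S(1,0) = 65.0919; S(1,1) = 46.0344
  k=2: S(2,0) = 77.4014; S(2,1) = 54.7400; S(2,2) = 38.7134
  k=3: S(3,0) = 92.0388; S(3,1) = 65.0919; S(3,2) = 46.0344; S(3,3) = 32.5566
Terminal payoffs V(N, i) = max(S_T - K, 0):
  V(3,0) = 43.148774; V(3,1) = 16.201878; V(3,2) = 0.000000; V(3,3) = 0.000000
Backward induction: V(k, i) = exp(-r*dt) * [p * V(k+1, i) + (1-p) * V(k+1, i+1)].
  V(2,0) = exp(-r*dt) * [p*43.148774 + (1-p)*16.201878] = 28.900959
  V(2,1) = exp(-r*dt) * [p*16.201878 + (1-p)*0.000000] = 7.712970
  V(2,2) = exp(-r*dt) * [p*0.000000 + (1-p)*0.000000] = 0.000000
  V(1,0) = exp(-r*dt) * [p*28.900959 + (1-p)*7.712970] = 17.738141
  V(1,1) = exp(-r*dt) * [p*7.712970 + (1-p)*0.000000] = 3.671791
  V(0,0) = exp(-r*dt) * [p*17.738141 + (1-p)*3.671791] = 10.338876

Answer: Price = V(0,0) = 10.3389


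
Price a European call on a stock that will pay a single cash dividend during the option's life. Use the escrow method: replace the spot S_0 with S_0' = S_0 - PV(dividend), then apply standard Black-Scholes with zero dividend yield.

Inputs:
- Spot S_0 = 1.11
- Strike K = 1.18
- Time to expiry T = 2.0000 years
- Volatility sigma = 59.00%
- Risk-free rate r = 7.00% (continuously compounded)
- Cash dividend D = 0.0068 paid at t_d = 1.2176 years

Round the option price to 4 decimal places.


PV(D) = D * exp(-r * t_d) = 0.0068 * 0.91829921 = 0.00624443
S_0' = S_0 - PV(D) = 1.1100 - 0.00624443 = 1.10375557
d1 = (ln(S_0'/K) + (r + sigma^2/2)*T) / (sigma*sqrt(T)) = 0.50492707
d2 = d1 - sigma*sqrt(T) = -0.32945893
exp(-rT) = 0.86935824
N(d1) = 0.69319497; N(d2) = 0.37090441
C = S_0' * N(d1) - K * exp(-rT) * N(d2) = 1.10375557 * 0.69319497 - 1.1800 * 0.86935824 * 0.37090441 = 0.3846

Answer: Price = 0.3846


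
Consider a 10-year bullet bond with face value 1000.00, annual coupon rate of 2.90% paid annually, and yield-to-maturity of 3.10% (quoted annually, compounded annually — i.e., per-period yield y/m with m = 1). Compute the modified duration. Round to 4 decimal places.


Coupon per period c = face * coupon_rate / m = 29.000000
Periods per year m = 1; per-period yield y/m = 0.031000
Number of cashflows N = 10
Cashflows (t years, CF_t, discount factor 1/(1+y/m)^(m*t), PV):
  t = 1.0000: CF_t = 29.000000, DF = 0.969932, PV = 28.128031
  t = 2.0000: CF_t = 29.000000, DF = 0.940768, PV = 27.282280
  t = 3.0000: CF_t = 29.000000, DF = 0.912481, PV = 26.461960
  t = 4.0000: CF_t = 29.000000, DF = 0.885045, PV = 25.666304
  t = 5.0000: CF_t = 29.000000, DF = 0.858434, PV = 24.894572
  t = 6.0000: CF_t = 29.000000, DF = 0.832622, PV = 24.146045
  t = 7.0000: CF_t = 29.000000, DF = 0.807587, PV = 23.420024
  t = 8.0000: CF_t = 29.000000, DF = 0.783305, PV = 22.715833
  t = 9.0000: CF_t = 29.000000, DF = 0.759752, PV = 22.032816
  t = 10.0000: CF_t = 1029.000000, DF = 0.736908, PV = 758.278464
Price P = sum_t PV_t = 983.026331
First compute Macaulay numerator sum_t t * PV_t:
  t * PV_t at t = 1.0000: 28.128031
  t * PV_t at t = 2.0000: 54.564561
  t * PV_t at t = 3.0000: 79.385879
  t * PV_t at t = 4.0000: 102.665217
  t * PV_t at t = 5.0000: 124.472862
  t * PV_t at t = 6.0000: 144.876270
  t * PV_t at t = 7.0000: 163.940170
  t * PV_t at t = 8.0000: 181.726668
  t * PV_t at t = 9.0000: 198.295345
  t * PV_t at t = 10.0000: 7582.784644
Macaulay duration D = 8660.839646 / 983.026331 = 8.810384
Modified duration = D / (1 + y/m) = 8.810384 / (1 + 0.031000) = 8.545474

Answer: Modified duration = 8.5455


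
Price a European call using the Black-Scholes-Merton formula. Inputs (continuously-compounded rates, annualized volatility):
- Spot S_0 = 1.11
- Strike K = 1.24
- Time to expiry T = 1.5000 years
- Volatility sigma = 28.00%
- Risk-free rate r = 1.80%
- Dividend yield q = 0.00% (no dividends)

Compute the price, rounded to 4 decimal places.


d1 = (ln(S/K) + (r - q + 0.5*sigma^2) * T) / (sigma * sqrt(T)) = -0.07275966
d2 = d1 - sigma * sqrt(T) = -0.41568822
exp(-rT) = 0.97336124; exp(-qT) = 1.00000000
C = S_0 * exp(-qT) * N(d1) - K * exp(-rT) * N(d2)
N(d1) = 0.47099869; N(d2) = 0.33881908
C = 1.1100 * 1.00000000 * 0.47099869 - 1.2400 * 0.97336124 * 0.33881908 = 0.1139

Answer: Price = 0.1139


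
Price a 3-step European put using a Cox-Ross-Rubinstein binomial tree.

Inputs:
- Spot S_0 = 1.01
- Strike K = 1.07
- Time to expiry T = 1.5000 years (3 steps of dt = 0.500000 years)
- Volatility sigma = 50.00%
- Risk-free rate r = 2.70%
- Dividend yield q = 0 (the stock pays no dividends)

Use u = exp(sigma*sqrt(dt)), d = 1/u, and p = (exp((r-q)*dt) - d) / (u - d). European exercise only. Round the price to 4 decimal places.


dt = T/N = 0.500000
u = exp(sigma*sqrt(dt)) = 1.424119; d = 1/u = 0.702189
p = (exp((r-q)*dt) - d) / (u - d) = 0.431348
Discount per step: exp(-r*dt) = 0.986591
Stock lattice S(k, i) with i counting down-moves:
  k=0: S(0,0) = 1.0100
  k=1: S(1,0) = 1.4384; S(1,1) = 0.7092
  k=2: S(2,0) = 2.0484; S(2,1) = 1.0100; S(2,2) = 0.4980
  k=3: S(3,0) = 2.9172; S(3,1) = 1.4384; S(3,2) = 0.7092; S(3,3) = 0.3497
Terminal payoffs V(N, i) = max(K - S_T, 0):
  V(3,0) = 0.000000; V(3,1) = 0.000000; V(3,2) = 0.360790; V(3,3) = 0.720311
Backward induction: V(k, i) = exp(-r*dt) * [p * V(k+1, i) + (1-p) * V(k+1, i+1)].
  V(2,0) = exp(-r*dt) * [p*0.000000 + (1-p)*0.000000] = 0.000000
  V(2,1) = exp(-r*dt) * [p*0.000000 + (1-p)*0.360790] = 0.202413
  V(2,2) = exp(-r*dt) * [p*0.360790 + (1-p)*0.720311] = 0.557653
  V(1,0) = exp(-r*dt) * [p*0.000000 + (1-p)*0.202413] = 0.113559
  V(1,1) = exp(-r*dt) * [p*0.202413 + (1-p)*0.557653] = 0.398998
  V(0,0) = exp(-r*dt) * [p*0.113559 + (1-p)*0.398998] = 0.272175

Answer: Price = V(0,0) = 0.2722


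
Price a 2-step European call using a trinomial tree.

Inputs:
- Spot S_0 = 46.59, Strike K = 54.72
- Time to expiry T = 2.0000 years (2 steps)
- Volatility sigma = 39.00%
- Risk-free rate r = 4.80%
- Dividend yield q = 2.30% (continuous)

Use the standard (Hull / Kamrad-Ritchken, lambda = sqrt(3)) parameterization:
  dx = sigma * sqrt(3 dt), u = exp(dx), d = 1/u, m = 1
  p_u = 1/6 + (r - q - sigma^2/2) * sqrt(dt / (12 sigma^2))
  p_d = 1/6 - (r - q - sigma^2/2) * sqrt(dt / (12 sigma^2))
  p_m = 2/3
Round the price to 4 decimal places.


dt = T/N = 1.000000; dx = sigma*sqrt(3*dt) = 0.675500
u = exp(dx) = 1.965015; d = 1/u = 0.508902
p_u = 0.128880, p_m = 0.666667, p_d = 0.204454
Discount per step: exp(-r*dt) = 0.953134
Stock lattice S(k, j) with j the centered position index:
  k=0: S(0,+0) = 46.5900
  k=1: S(1,-1) = 23.7097; S(1,+0) = 46.5900; S(1,+1) = 91.5500
  k=2: S(2,-2) = 12.0659; S(2,-1) = 23.7097; S(2,+0) = 46.5900; S(2,+1) = 91.5500; S(2,+2) = 179.8972
Terminal payoffs V(N, j) = max(S_T - K, 0):
  V(2,-2) = 0.000000; V(2,-1) = 0.000000; V(2,+0) = 0.000000; V(2,+1) = 36.830043; V(2,+2) = 125.177196
Backward induction: V(k, j) = exp(-r*dt) * [p_u * V(k+1, j+1) + p_m * V(k+1, j) + p_d * V(k+1, j-1)]
  V(1,-1) = exp(-r*dt) * [p_u*0.000000 + p_m*0.000000 + p_d*0.000000] = 0.000000
  V(1,+0) = exp(-r*dt) * [p_u*36.830043 + p_m*0.000000 + p_d*0.000000] = 4.524192
  V(1,+1) = exp(-r*dt) * [p_u*125.177196 + p_m*36.830043 + p_d*0.000000] = 38.779371
  V(0,+0) = exp(-r*dt) * [p_u*38.779371 + p_m*4.524192 + p_d*0.000000] = 7.638421

Answer: Price = V(0,0) = 7.6384


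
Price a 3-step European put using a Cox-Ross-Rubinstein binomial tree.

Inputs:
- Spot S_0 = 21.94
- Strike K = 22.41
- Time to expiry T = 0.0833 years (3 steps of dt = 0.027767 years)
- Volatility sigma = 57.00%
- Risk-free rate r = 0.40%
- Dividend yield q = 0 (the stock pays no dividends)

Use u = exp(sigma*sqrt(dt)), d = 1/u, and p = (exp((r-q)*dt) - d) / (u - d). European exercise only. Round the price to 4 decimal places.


dt = T/N = 0.027767
u = exp(sigma*sqrt(dt)) = 1.099638; d = 1/u = 0.909390
p = (exp((r-q)*dt) - d) / (u - d) = 0.476856
Discount per step: exp(-r*dt) = 0.999889
Stock lattice S(k, i) with i counting down-moves:
  k=0: S(0,0) = 21.9400
  k=1: S(1,0) = 24.1261; S(1,1) = 19.9520
  k=2: S(2,0) = 26.5299; S(2,1) = 21.9400; S(2,2) = 18.1442
  k=3: S(3,0) = 29.1733; S(3,1) = 24.1261; S(3,2) = 19.9520; S(3,3) = 16.5001
Terminal payoffs V(N, i) = max(K - S_T, 0):
  V(3,0) = 0.000000; V(3,1) = 0.000000; V(3,2) = 2.457979; V(3,3) = 5.909867
Backward induction: V(k, i) = exp(-r*dt) * [p * V(k+1, i) + (1-p) * V(k+1, i+1)].
  V(2,0) = exp(-r*dt) * [p*0.000000 + (1-p)*0.000000] = 0.000000
  V(2,1) = exp(-r*dt) * [p*0.000000 + (1-p)*2.457979] = 1.285733
  V(2,2) = exp(-r*dt) * [p*2.457979 + (1-p)*5.909867] = 4.263338
  V(1,0) = exp(-r*dt) * [p*0.000000 + (1-p)*1.285733] = 0.672548
  V(1,1) = exp(-r*dt) * [p*1.285733 + (1-p)*4.263338] = 2.843132
  V(0,0) = exp(-r*dt) * [p*0.672548 + (1-p)*2.843132] = 1.807875

Answer: Price = V(0,0) = 1.8079


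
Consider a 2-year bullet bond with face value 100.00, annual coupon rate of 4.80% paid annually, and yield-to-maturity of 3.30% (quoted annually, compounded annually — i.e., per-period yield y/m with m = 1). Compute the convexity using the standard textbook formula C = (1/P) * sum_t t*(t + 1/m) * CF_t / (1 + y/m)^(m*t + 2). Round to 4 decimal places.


Coupon per period c = face * coupon_rate / m = 4.800000
Periods per year m = 1; per-period yield y/m = 0.033000
Number of cashflows N = 2
Cashflows (t years, CF_t, discount factor 1/(1+y/m)^(m*t), PV):
  t = 1.0000: CF_t = 4.800000, DF = 0.968054, PV = 4.646660
  t = 2.0000: CF_t = 104.800000, DF = 0.937129, PV = 98.211115
Price P = sum_t PV_t = 102.857775
Convexity numerator sum_t t*(t + 1/m) * CF_t / (1+y/m)^(m*t + 2):
  t = 1.0000: term = 8.709040
  t = 2.0000: term = 552.218875
Convexity = (1/P) * sum = 560.927915 / 102.857775 = 5.453432

Answer: Convexity = 5.4534


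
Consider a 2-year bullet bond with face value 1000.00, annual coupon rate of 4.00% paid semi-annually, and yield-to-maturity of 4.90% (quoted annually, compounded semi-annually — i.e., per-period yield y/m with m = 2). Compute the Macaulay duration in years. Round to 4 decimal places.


Coupon per period c = face * coupon_rate / m = 20.000000
Periods per year m = 2; per-period yield y/m = 0.024500
Number of cashflows N = 4
Cashflows (t years, CF_t, discount factor 1/(1+y/m)^(m*t), PV):
  t = 0.5000: CF_t = 20.000000, DF = 0.976086, PV = 19.521718
  t = 1.0000: CF_t = 20.000000, DF = 0.952744, PV = 19.054874
  t = 1.5000: CF_t = 20.000000, DF = 0.929960, PV = 18.599193
  t = 2.0000: CF_t = 1020.000000, DF = 0.907721, PV = 925.874921
Price P = sum_t PV_t = 983.050706
Macaulay numerator sum_t t * PV_t:
  t * PV_t at t = 0.5000: 9.760859
  t * PV_t at t = 1.0000: 19.054874
  t * PV_t at t = 1.5000: 27.898790
  t * PV_t at t = 2.0000: 1851.749843
Macaulay duration D = (sum_t t * PV_t) / P = 1908.464365 / 983.050706 = 1.941369

Answer: Macaulay duration = 1.9414 years


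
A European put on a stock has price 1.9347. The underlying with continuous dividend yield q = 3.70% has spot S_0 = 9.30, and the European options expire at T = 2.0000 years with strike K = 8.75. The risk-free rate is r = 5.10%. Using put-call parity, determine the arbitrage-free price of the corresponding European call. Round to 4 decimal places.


Put-call parity: C - P = S_0 * exp(-qT) - K * exp(-rT).
S_0 * exp(-qT) = 9.3000 * 0.92867169 = 8.63664675
K * exp(-rT) = 8.7500 * 0.90302955 = 7.90150858
C = P + S*exp(-qT) - K*exp(-rT)
C = 1.9347 + 8.63664675 - 7.90150858 = 2.6698

Answer: Call price = 2.6698


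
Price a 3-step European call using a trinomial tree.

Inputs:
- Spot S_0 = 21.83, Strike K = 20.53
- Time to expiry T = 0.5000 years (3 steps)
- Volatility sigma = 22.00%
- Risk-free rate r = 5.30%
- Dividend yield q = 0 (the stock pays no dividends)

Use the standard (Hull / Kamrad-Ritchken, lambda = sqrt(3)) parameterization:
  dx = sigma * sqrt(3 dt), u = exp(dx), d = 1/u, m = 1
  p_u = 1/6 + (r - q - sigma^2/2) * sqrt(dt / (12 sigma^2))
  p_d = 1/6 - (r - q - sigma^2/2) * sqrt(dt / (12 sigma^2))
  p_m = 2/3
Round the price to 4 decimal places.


dt = T/N = 0.166667; dx = sigma*sqrt(3*dt) = 0.155563
u = exp(dx) = 1.168316; d = 1/u = 0.855933
p_u = 0.182094, p_m = 0.666667, p_d = 0.151239
Discount per step: exp(-r*dt) = 0.991206
Stock lattice S(k, j) with j the centered position index:
  k=0: S(0,+0) = 21.8300
  k=1: S(1,-1) = 18.6850; S(1,+0) = 21.8300; S(1,+1) = 25.5043
  k=2: S(2,-2) = 15.9931; S(2,-1) = 18.6850; S(2,+0) = 21.8300; S(2,+1) = 25.5043; S(2,+2) = 29.7971
  k=3: S(3,-3) = 13.6890; S(3,-2) = 15.9931; S(3,-1) = 18.6850; S(3,+0) = 21.8300; S(3,+1) = 25.5043; S(3,+2) = 29.7971; S(3,+3) = 34.8125
Terminal payoffs V(N, j) = max(S_T - K, 0):
  V(3,-3) = 0.000000; V(3,-2) = 0.000000; V(3,-1) = 0.000000; V(3,+0) = 1.300000; V(3,+1) = 4.974341; V(3,+2) = 9.267132; V(3,+3) = 14.282470
Backward induction: V(k, j) = exp(-r*dt) * [p_u * V(k+1, j+1) + p_m * V(k+1, j) + p_d * V(k+1, j-1)]
  V(2,-2) = exp(-r*dt) * [p_u*0.000000 + p_m*0.000000 + p_d*0.000000] = 0.000000
  V(2,-1) = exp(-r*dt) * [p_u*1.300000 + p_m*0.000000 + p_d*0.000000] = 0.234641
  V(2,+0) = exp(-r*dt) * [p_u*4.974341 + p_m*1.300000 + p_d*0.000000] = 1.756879
  V(2,+1) = exp(-r*dt) * [p_u*9.267132 + p_m*4.974341 + p_d*1.300000] = 5.154597
  V(2,+2) = exp(-r*dt) * [p_u*14.282470 + p_m*9.267132 + p_d*4.974341] = 9.447339
  V(1,-1) = exp(-r*dt) * [p_u*1.756879 + p_m*0.234641 + p_d*0.000000] = 0.472156
  V(1,+0) = exp(-r*dt) * [p_u*5.154597 + p_m*1.756879 + p_d*0.234641] = 2.126496
  V(1,+1) = exp(-r*dt) * [p_u*9.447339 + p_m*5.154597 + p_d*1.756879] = 5.374727
  V(0,+0) = exp(-r*dt) * [p_u*5.374727 + p_m*2.126496 + p_d*0.472156] = 2.446077

Answer: Price = V(0,0) = 2.4461


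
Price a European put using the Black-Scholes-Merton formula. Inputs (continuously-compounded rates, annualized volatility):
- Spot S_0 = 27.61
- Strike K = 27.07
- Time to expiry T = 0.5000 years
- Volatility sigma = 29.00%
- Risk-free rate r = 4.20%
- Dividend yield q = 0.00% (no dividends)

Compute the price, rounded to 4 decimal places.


d1 = (ln(S/K) + (r - q + 0.5*sigma^2) * T) / (sigma * sqrt(T)) = 0.30126125
d2 = d1 - sigma * sqrt(T) = 0.09620028
exp(-rT) = 0.97921896; exp(-qT) = 1.00000000
P = K * exp(-rT) * N(-d2) - S_0 * exp(-qT) * N(-d1)
N(-d1) = 0.38160765; N(-d2) = 0.46168075
P = 27.0700 * 0.97921896 * 0.46168075 - 27.6100 * 1.00000000 * 0.38160765 = 1.7018

Answer: Price = 1.7018


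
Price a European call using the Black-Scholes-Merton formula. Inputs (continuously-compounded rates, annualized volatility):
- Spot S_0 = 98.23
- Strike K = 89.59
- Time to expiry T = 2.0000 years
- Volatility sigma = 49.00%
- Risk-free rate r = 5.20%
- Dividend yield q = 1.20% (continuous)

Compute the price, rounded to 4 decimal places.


Answer: Price = 32.2196

Derivation:
d1 = (ln(S/K) + (r - q + 0.5*sigma^2) * T) / (sigma * sqrt(T)) = 0.59478931
d2 = d1 - sigma * sqrt(T) = -0.09817534
exp(-rT) = 0.90122530; exp(-qT) = 0.97628571
C = S_0 * exp(-qT) * N(d1) - K * exp(-rT) * N(d2)
N(d1) = 0.72400784; N(d2) = 0.46089653
C = 98.2300 * 0.97628571 * 0.72400784 - 89.5900 * 0.90122530 * 0.46089653 = 32.2196


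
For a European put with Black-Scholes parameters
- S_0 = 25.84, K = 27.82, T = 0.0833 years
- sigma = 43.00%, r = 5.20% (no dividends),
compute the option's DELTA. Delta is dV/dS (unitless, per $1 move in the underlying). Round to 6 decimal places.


Answer: Delta = -0.690742

Derivation:
d1 = -0.4979540220; d2 = -0.6220595013
phi(d1) = 0.3524249324; exp(-qT) = 1.0000000000; exp(-rT) = 0.9956777678
N(-d1) = 0.6907417753
Delta = -exp(-qT) * N(-d1) = -1.0000000000 * 0.6907417753 = -0.690742


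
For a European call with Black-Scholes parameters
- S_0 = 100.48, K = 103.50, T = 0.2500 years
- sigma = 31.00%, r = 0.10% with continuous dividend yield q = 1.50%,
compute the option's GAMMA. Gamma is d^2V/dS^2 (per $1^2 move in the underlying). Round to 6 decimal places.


Answer: Gamma = 0.025284

Derivation:
d1 = -0.1361316773; d2 = -0.2911316773
phi(d1) = 0.3952627877; exp(-qT) = 0.9962570225; exp(-rT) = 0.9997500312
Gamma = exp(-qT) * phi(d1) / (S * sigma * sqrt(T)) = 0.9962570225 * 0.3952627877 / (100.4800 * 0.3100 * 0.5000000000) = 0.025284


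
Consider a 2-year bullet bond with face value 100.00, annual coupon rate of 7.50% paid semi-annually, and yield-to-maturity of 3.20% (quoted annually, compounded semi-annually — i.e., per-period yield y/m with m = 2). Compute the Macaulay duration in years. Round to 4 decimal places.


Answer: Macaulay duration = 1.8988 years

Derivation:
Coupon per period c = face * coupon_rate / m = 3.750000
Periods per year m = 2; per-period yield y/m = 0.016000
Number of cashflows N = 4
Cashflows (t years, CF_t, discount factor 1/(1+y/m)^(m*t), PV):
  t = 0.5000: CF_t = 3.750000, DF = 0.984252, PV = 3.690945
  t = 1.0000: CF_t = 3.750000, DF = 0.968752, PV = 3.632820
  t = 1.5000: CF_t = 3.750000, DF = 0.953496, PV = 3.575610
  t = 2.0000: CF_t = 103.750000, DF = 0.938480, PV = 97.367333
Price P = sum_t PV_t = 108.266707
Macaulay numerator sum_t t * PV_t:
  t * PV_t at t = 0.5000: 1.845472
  t * PV_t at t = 1.0000: 3.632820
  t * PV_t at t = 1.5000: 5.363415
  t * PV_t at t = 2.0000: 194.734666
Macaulay duration D = (sum_t t * PV_t) / P = 205.576373 / 108.266707 = 1.898796


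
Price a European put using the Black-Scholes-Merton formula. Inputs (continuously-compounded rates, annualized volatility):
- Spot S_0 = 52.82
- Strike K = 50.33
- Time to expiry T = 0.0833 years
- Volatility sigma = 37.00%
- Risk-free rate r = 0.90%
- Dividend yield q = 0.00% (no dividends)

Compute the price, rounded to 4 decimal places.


d1 = (ln(S/K) + (r - q + 0.5*sigma^2) * T) / (sigma * sqrt(T)) = 0.51260392
d2 = d1 - sigma * sqrt(T) = 0.40581549
exp(-rT) = 0.99925058; exp(-qT) = 1.00000000
P = K * exp(-rT) * N(-d2) - S_0 * exp(-qT) * N(-d1)
N(-d1) = 0.30411420; N(-d2) = 0.34243909
P = 50.3300 * 0.99925058 * 0.34243909 - 52.8200 * 1.00000000 * 0.30411420 = 1.1587

Answer: Price = 1.1587


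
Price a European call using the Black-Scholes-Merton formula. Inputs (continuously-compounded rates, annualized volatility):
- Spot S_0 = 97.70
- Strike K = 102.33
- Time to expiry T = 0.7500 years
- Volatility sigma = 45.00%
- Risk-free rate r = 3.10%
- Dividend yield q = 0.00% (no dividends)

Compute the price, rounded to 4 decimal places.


d1 = (ln(S/K) + (r - q + 0.5*sigma^2) * T) / (sigma * sqrt(T)) = 0.13570599
d2 = d1 - sigma * sqrt(T) = -0.25400545
exp(-rT) = 0.97701820; exp(-qT) = 1.00000000
C = S_0 * exp(-qT) * N(d1) - K * exp(-rT) * N(d2)
N(d1) = 0.55397314; N(d2) = 0.39974568
C = 97.7000 * 1.00000000 * 0.55397314 - 102.3300 * 0.97701820 * 0.39974568 = 14.1573

Answer: Price = 14.1573


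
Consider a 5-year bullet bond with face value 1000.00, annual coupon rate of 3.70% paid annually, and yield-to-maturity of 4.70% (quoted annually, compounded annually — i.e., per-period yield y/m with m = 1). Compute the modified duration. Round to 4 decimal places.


Answer: Modified duration = 4.4381

Derivation:
Coupon per period c = face * coupon_rate / m = 37.000000
Periods per year m = 1; per-period yield y/m = 0.047000
Number of cashflows N = 5
Cashflows (t years, CF_t, discount factor 1/(1+y/m)^(m*t), PV):
  t = 1.0000: CF_t = 37.000000, DF = 0.955110, PV = 35.339064
  t = 2.0000: CF_t = 37.000000, DF = 0.912235, PV = 33.752688
  t = 3.0000: CF_t = 37.000000, DF = 0.871284, PV = 32.237524
  t = 4.0000: CF_t = 37.000000, DF = 0.832172, PV = 30.790376
  t = 5.0000: CF_t = 1037.000000, DF = 0.794816, PV = 824.224174
Price P = sum_t PV_t = 956.343826
First compute Macaulay numerator sum_t t * PV_t:
  t * PV_t at t = 1.0000: 35.339064
  t * PV_t at t = 2.0000: 67.505375
  t * PV_t at t = 3.0000: 96.712572
  t * PV_t at t = 4.0000: 123.161505
  t * PV_t at t = 5.0000: 4121.120870
Macaulay duration D = 4443.839387 / 956.343826 = 4.646696
Modified duration = D / (1 + y/m) = 4.646696 / (1 + 0.047000) = 4.438105


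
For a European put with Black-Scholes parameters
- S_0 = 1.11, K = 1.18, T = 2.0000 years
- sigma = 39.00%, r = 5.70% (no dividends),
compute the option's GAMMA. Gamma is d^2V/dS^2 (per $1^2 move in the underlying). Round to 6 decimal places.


d1 = 0.3715856594; d2 = -0.1799576299
phi(d1) = 0.3723293435; exp(-qT) = 1.0000000000; exp(-rT) = 0.8922579559
Gamma = exp(-qT) * phi(d1) / (S * sigma * sqrt(T)) = 1.0000000000 * 0.3723293435 / (1.1100 * 0.3900 * 1.4142135624) = 0.608170

Answer: Gamma = 0.608170


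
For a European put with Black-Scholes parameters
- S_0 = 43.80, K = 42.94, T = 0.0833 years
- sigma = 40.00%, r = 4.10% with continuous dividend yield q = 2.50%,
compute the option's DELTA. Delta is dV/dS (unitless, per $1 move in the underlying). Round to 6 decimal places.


Answer: Delta = -0.403922

Derivation:
d1 = 0.2410355849; d2 = 0.1255886274
phi(d1) = 0.3875200809; exp(-qT) = 0.9979196669; exp(-rT) = 0.9965905255
N(-d1) = 0.4047637683
Delta = -exp(-qT) * N(-d1) = -0.9979196669 * 0.4047637683 = -0.403922


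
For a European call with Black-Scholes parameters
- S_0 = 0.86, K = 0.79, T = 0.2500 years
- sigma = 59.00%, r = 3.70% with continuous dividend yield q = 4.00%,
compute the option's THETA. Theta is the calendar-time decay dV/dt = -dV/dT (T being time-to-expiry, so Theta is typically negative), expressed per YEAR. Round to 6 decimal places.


d1 = 0.4327523518; d2 = 0.1377523518
phi(d1) = 0.3632820198; exp(-qT) = 0.9900498337; exp(-rT) = 0.9907926496
Theta = -S*exp(-qT)*phi(d1)*sigma/(2*sqrt(T)) - r*K*exp(-rT)*N(d2) + q*S*exp(-qT)*N(d1)
N(d1) = 0.6674026538; N(d2) = 0.5547819285; sqrt(T) = 0.5000000000
Term 1 = -0.8600 * 0.9900498337 * 0.3632820198 * 0.5900 / (2 * 0.5000000000) = -0.1824951897
Term 2 = -0.0370 * 0.7900 * 0.9907926496 * 0.5547819285 = -0.0160669668
Term 3 = 0.0400 * 0.8600 * 0.9900498337 * 0.6674026538 = 0.0227302089
Theta = -0.1824951897 + (-0.0160669668) + (0.0227302089) = -0.175832

Answer: Theta = -0.175832


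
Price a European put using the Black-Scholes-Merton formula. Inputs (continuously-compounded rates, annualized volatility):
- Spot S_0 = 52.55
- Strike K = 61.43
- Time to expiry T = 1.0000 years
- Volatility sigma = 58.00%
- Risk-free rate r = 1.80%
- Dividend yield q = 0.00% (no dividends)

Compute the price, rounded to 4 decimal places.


Answer: Price = 17.1240

Derivation:
d1 = (ln(S/K) + (r - q + 0.5*sigma^2) * T) / (sigma * sqrt(T)) = 0.05183928
d2 = d1 - sigma * sqrt(T) = -0.52816072
exp(-rT) = 0.98216103; exp(-qT) = 1.00000000
P = K * exp(-rT) * N(-d2) - S_0 * exp(-qT) * N(-d1)
N(-d1) = 0.47932838; N(-d2) = 0.70130611
P = 61.4300 * 0.98216103 * 0.70130611 - 52.5500 * 1.00000000 * 0.47932838 = 17.1240


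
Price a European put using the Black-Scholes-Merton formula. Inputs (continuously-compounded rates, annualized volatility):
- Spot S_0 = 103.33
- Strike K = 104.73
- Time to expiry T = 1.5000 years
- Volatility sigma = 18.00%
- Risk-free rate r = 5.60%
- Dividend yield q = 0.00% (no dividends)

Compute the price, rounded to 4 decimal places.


Answer: Price = 5.6842

Derivation:
d1 = (ln(S/K) + (r - q + 0.5*sigma^2) * T) / (sigma * sqrt(T)) = 0.43021269
d2 = d1 - sigma * sqrt(T) = 0.20975861
exp(-rT) = 0.91943126; exp(-qT) = 1.00000000
P = K * exp(-rT) * N(-d2) - S_0 * exp(-qT) * N(-d1)
N(-d1) = 0.33352047; N(-d2) = 0.41692804
P = 104.7300 * 0.91943126 * 0.41692804 - 103.3300 * 1.00000000 * 0.33352047 = 5.6842


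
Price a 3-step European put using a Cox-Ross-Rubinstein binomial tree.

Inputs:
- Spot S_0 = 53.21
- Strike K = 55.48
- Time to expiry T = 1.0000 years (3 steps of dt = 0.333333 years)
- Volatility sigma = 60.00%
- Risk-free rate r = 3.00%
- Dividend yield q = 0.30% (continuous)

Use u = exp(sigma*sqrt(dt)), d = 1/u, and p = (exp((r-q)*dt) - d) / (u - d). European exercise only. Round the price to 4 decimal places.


Answer: Price = V(0,0) = 13.9759

Derivation:
dt = T/N = 0.333333
u = exp(sigma*sqrt(dt)) = 1.413982; d = 1/u = 0.707222
p = (exp((r-q)*dt) - d) / (u - d) = 0.427045
Discount per step: exp(-r*dt) = 0.990050
Stock lattice S(k, i) with i counting down-moves:
  k=0: S(0,0) = 53.2100
  k=1: S(1,0) = 75.2380; S(1,1) = 37.6313
  k=2: S(2,0) = 106.3852; S(2,1) = 53.2100; S(2,2) = 26.6137
  k=3: S(3,0) = 150.4268; S(3,1) = 75.2380; S(3,2) = 37.6313; S(3,3) = 18.8218
Terminal payoffs V(N, i) = max(K - S_T, 0):
  V(3,0) = 0.000000; V(3,1) = 0.000000; V(3,2) = 17.848699; V(3,3) = 36.658198
Backward induction: V(k, i) = exp(-r*dt) * [p * V(k+1, i) + (1-p) * V(k+1, i+1)].
  V(2,0) = exp(-r*dt) * [p*0.000000 + (1-p)*0.000000] = 0.000000
  V(2,1) = exp(-r*dt) * [p*0.000000 + (1-p)*17.848699] = 10.124748
  V(2,2) = exp(-r*dt) * [p*17.848699 + (1-p)*36.658198] = 28.340868
  V(1,0) = exp(-r*dt) * [p*0.000000 + (1-p)*10.124748] = 5.743305
  V(1,1) = exp(-r*dt) * [p*10.124748 + (1-p)*28.340868] = 20.357175
  V(0,0) = exp(-r*dt) * [p*5.743305 + (1-p)*20.357175] = 13.975936


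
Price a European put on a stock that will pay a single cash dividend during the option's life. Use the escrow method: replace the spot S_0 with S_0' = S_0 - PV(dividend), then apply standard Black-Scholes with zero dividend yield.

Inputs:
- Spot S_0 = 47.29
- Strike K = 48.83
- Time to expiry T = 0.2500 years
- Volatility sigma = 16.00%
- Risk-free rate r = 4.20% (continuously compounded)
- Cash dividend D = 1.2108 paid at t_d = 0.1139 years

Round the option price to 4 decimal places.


PV(D) = D * exp(-r * t_d) = 1.2108 * 0.99522762 = 1.20502161
S_0' = S_0 - PV(D) = 47.2900 - 1.20502161 = 46.08497839
d1 = (ln(S_0'/K) + (r + sigma^2/2)*T) / (sigma*sqrt(T)) = -0.55197287
d2 = d1 - sigma*sqrt(T) = -0.63197287
exp(-rT) = 0.98955493
N(-d1) = 0.70951653; N(-d2) = 0.73629770
P = K * exp(-rT) * N(-d2) - S_0' * N(-d1) = 48.8300 * 0.98955493 * 0.73629770 - 46.08497839 * 0.70951653 = 2.8798

Answer: Price = 2.8798


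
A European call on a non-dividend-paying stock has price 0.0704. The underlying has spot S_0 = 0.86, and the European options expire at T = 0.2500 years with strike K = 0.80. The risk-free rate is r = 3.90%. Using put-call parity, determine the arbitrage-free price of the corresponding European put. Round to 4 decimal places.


Answer: Put price = 0.0026

Derivation:
Put-call parity: C - P = S_0 * exp(-qT) - K * exp(-rT).
S_0 * exp(-qT) = 0.8600 * 1.00000000 = 0.86000000
K * exp(-rT) = 0.8000 * 0.99029738 = 0.79223790
P = C - S*exp(-qT) + K*exp(-rT)
P = 0.0704 - 0.86000000 + 0.79223790 = 0.0026


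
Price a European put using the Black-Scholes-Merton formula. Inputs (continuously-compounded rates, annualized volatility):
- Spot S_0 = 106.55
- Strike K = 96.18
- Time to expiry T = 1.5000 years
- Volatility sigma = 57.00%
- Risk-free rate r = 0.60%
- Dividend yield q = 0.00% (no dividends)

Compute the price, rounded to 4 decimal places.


d1 = (ln(S/K) + (r - q + 0.5*sigma^2) * T) / (sigma * sqrt(T)) = 0.50861710
d2 = d1 - sigma * sqrt(T) = -0.18948748
exp(-rT) = 0.99104038; exp(-qT) = 1.00000000
P = K * exp(-rT) * N(-d2) - S_0 * exp(-qT) * N(-d1)
N(-d1) = 0.30551032; N(-d2) = 0.57514462
P = 96.1800 * 0.99104038 * 0.57514462 - 106.5500 * 1.00000000 * 0.30551032 = 22.2697

Answer: Price = 22.2697


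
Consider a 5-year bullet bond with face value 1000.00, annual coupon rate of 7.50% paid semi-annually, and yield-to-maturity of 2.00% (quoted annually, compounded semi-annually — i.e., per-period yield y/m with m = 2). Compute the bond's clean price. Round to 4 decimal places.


Coupon per period c = face * coupon_rate / m = 37.500000
Periods per year m = 2; per-period yield y/m = 0.010000
Number of cashflows N = 10
Cashflows (t years, CF_t, discount factor 1/(1+y/m)^(m*t), PV):
  t = 0.5000: CF_t = 37.500000, DF = 0.990099, PV = 37.128713
  t = 1.0000: CF_t = 37.500000, DF = 0.980296, PV = 36.761102
  t = 1.5000: CF_t = 37.500000, DF = 0.970590, PV = 36.397131
  t = 2.0000: CF_t = 37.500000, DF = 0.960980, PV = 36.036763
  t = 2.5000: CF_t = 37.500000, DF = 0.951466, PV = 35.679963
  t = 3.0000: CF_t = 37.500000, DF = 0.942045, PV = 35.326696
  t = 3.5000: CF_t = 37.500000, DF = 0.932718, PV = 34.976927
  t = 4.0000: CF_t = 37.500000, DF = 0.923483, PV = 34.630621
  t = 4.5000: CF_t = 37.500000, DF = 0.914340, PV = 34.287743
  t = 5.0000: CF_t = 1037.500000, DF = 0.905287, PV = 939.235215
Price P = sum_t PV_t = 1260.460875

Answer: Price = 1260.4609


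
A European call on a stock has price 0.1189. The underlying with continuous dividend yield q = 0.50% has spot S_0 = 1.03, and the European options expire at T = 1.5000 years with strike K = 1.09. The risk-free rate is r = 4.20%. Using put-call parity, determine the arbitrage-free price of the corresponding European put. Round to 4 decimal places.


Put-call parity: C - P = S_0 * exp(-qT) - K * exp(-rT).
S_0 * exp(-qT) = 1.0300 * 0.99252805 = 1.02230390
K * exp(-rT) = 1.0900 * 0.93894347 = 1.02344839
P = C - S*exp(-qT) + K*exp(-rT)
P = 0.1189 - 1.02230390 + 1.02344839 = 0.1200

Answer: Put price = 0.1200


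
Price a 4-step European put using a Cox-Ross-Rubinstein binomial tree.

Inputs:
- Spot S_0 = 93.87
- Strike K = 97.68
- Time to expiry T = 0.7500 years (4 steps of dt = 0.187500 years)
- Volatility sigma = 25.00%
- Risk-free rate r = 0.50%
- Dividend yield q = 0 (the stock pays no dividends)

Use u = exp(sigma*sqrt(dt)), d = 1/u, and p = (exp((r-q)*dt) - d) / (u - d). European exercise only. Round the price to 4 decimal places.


Answer: Price = V(0,0) = 10.1535

Derivation:
dt = T/N = 0.187500
u = exp(sigma*sqrt(dt)) = 1.114330; d = 1/u = 0.897400
p = (exp((r-q)*dt) - d) / (u - d) = 0.477287
Discount per step: exp(-r*dt) = 0.999063
Stock lattice S(k, i) with i counting down-moves:
  k=0: S(0,0) = 93.8700
  k=1: S(1,0) = 104.6021; S(1,1) = 84.2390
  k=2: S(2,0) = 116.5613; S(2,1) = 93.8700; S(2,2) = 75.5961
  k=3: S(3,0) = 129.8877; S(3,1) = 104.6021; S(3,2) = 84.2390; S(3,3) = 67.8400
  k=4: S(4,0) = 144.7378; S(4,1) = 116.5613; S(4,2) = 93.8700; S(4,3) = 75.5961; S(4,4) = 60.8796
Terminal payoffs V(N, i) = max(K - S_T, 0):
  V(4,0) = 0.000000; V(4,1) = 0.000000; V(4,2) = 3.810000; V(4,3) = 22.083915; V(4,4) = 36.800400
Backward induction: V(k, i) = exp(-r*dt) * [p * V(k+1, i) + (1-p) * V(k+1, i+1)].
  V(3,0) = exp(-r*dt) * [p*0.000000 + (1-p)*0.000000] = 0.000000
  V(3,1) = exp(-r*dt) * [p*0.000000 + (1-p)*3.810000] = 1.989671
  V(3,2) = exp(-r*dt) * [p*3.810000 + (1-p)*22.083915] = 13.349495
  V(3,3) = exp(-r*dt) * [p*22.083915 + (1-p)*36.800400] = 29.748513
  V(2,0) = exp(-r*dt) * [p*0.000000 + (1-p)*1.989671] = 1.039053
  V(2,1) = exp(-r*dt) * [p*1.989671 + (1-p)*13.349495] = 7.920172
  V(2,2) = exp(-r*dt) * [p*13.349495 + (1-p)*29.748513] = 21.900937
  V(1,0) = exp(-r*dt) * [p*1.039053 + (1-p)*7.920172] = 4.631561
  V(1,1) = exp(-r*dt) * [p*7.920172 + (1-p)*21.900937] = 15.213833
  V(0,0) = exp(-r*dt) * [p*4.631561 + (1-p)*15.213833] = 10.153530
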